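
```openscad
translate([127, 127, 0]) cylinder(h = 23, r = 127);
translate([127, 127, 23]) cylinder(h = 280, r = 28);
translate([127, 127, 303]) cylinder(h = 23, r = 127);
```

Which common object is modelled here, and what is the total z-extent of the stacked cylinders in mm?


A spool. The overall height is 326 mm.

Three coaxial cylinders, large–small–large — a spool. Two 23 mm flanges and a 280 mm core give 23 + 280 + 23 = 326 mm.


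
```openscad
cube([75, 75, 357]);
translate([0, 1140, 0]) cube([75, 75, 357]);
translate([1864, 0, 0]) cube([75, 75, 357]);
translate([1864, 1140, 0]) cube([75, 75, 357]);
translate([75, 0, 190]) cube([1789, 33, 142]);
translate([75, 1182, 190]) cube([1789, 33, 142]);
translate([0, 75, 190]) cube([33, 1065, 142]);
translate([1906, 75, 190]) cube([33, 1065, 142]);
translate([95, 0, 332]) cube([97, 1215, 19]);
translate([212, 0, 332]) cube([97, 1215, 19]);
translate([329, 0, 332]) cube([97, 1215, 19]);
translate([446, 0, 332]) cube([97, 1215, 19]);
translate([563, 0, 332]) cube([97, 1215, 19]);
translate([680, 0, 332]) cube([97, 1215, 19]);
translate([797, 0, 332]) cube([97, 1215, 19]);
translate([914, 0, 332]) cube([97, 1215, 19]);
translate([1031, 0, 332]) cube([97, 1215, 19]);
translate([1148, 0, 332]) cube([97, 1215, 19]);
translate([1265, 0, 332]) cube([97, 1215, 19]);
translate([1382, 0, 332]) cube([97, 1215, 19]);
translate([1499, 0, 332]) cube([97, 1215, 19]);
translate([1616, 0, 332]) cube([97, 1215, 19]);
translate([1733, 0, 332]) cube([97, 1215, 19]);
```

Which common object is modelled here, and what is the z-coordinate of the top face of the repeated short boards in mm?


A bed frame. The slat-top height is 351 mm.

Four posts, four rails, and a row of slats — a bed frame. Slats sit on the rails at z = 190 + 142 = 332; with slat thickness 19, the top is 351 mm.


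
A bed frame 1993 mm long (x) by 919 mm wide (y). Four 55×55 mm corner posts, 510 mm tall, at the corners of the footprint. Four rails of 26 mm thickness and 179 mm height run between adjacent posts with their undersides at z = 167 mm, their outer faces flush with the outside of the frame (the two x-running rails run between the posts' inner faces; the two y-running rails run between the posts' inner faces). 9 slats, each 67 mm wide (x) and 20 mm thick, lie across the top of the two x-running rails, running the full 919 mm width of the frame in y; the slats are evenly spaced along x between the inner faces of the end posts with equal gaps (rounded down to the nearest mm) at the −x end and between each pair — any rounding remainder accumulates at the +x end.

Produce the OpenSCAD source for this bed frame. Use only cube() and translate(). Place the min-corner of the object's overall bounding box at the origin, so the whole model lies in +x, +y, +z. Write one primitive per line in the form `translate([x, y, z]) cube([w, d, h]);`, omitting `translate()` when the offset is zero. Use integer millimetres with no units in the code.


// slat z = rail_z + rail_h = 167 + 179 = 346
// slat gap = ⌊(1883 − 9·67) / 10⌋ = 128
cube([55, 55, 510]);
translate([0, 864, 0]) cube([55, 55, 510]);
translate([1938, 0, 0]) cube([55, 55, 510]);
translate([1938, 864, 0]) cube([55, 55, 510]);
translate([55, 0, 167]) cube([1883, 26, 179]);
translate([55, 893, 167]) cube([1883, 26, 179]);
translate([0, 55, 167]) cube([26, 809, 179]);
translate([1967, 55, 167]) cube([26, 809, 179]);
translate([183, 0, 346]) cube([67, 919, 20]);
translate([378, 0, 346]) cube([67, 919, 20]);
translate([573, 0, 346]) cube([67, 919, 20]);
translate([768, 0, 346]) cube([67, 919, 20]);
translate([963, 0, 346]) cube([67, 919, 20]);
translate([1158, 0, 346]) cube([67, 919, 20]);
translate([1353, 0, 346]) cube([67, 919, 20]);
translate([1548, 0, 346]) cube([67, 919, 20]);
translate([1743, 0, 346]) cube([67, 919, 20]);


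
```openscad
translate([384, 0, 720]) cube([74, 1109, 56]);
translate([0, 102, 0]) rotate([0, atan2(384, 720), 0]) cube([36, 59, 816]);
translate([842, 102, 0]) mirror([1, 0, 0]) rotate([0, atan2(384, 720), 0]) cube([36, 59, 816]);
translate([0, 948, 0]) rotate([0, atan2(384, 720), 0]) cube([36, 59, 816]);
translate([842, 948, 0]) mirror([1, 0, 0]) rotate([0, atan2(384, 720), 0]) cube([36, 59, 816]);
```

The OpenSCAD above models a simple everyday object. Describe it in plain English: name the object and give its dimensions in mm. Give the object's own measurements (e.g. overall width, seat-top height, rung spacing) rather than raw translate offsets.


A sawhorse. A 74×1109×56 mm beam (x, y, z) sits on two A-frame leg pairs. Each pair is two raked legs of 36×59 mm section (59 mm along y) splaying symmetrically in x. Each leg rises 720 mm vertically over 384 mm of horizontal reach and is 816 mm long along its own axis. Every leg's outer bottom edge rests on the floor and its outer top edge meets a bottom edge of the beam — the left legs (tilting toward +x) meet the beam's −x bottom edge, the right legs (their mirror images, tilting toward −x) meet its +x bottom edge — so the leg tops tuck under the beam, the beam's underside is 720 mm above the floor, and the feet are 842 mm apart outside-to-outside with the beam centred between them. The two leg pairs are set in 102 mm from either end of the beam.


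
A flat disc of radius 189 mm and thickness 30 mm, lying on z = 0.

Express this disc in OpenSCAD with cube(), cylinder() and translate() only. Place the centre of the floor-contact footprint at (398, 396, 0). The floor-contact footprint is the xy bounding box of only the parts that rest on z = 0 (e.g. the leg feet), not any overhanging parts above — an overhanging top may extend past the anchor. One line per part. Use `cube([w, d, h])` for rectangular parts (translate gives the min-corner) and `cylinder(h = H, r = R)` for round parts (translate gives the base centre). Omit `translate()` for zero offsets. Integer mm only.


translate([398, 396, 0]) cylinder(h = 30, r = 189);


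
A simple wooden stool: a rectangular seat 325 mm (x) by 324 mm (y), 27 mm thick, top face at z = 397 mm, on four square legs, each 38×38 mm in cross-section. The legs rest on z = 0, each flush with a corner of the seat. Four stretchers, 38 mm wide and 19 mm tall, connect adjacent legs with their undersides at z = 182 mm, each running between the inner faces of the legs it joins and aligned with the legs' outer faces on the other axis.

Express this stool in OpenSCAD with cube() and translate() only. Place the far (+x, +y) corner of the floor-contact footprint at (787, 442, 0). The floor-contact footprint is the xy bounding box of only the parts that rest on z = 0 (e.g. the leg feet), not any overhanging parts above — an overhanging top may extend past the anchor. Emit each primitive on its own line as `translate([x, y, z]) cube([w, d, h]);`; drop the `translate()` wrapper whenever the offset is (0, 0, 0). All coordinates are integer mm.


translate([462, 118, 370]) cube([325, 324, 27]);
translate([462, 118, 0]) cube([38, 38, 370]);
translate([749, 118, 0]) cube([38, 38, 370]);
translate([462, 404, 0]) cube([38, 38, 370]);
translate([749, 404, 0]) cube([38, 38, 370]);
translate([500, 118, 182]) cube([249, 38, 19]);
translate([500, 404, 182]) cube([249, 38, 19]);
translate([462, 156, 182]) cube([38, 248, 19]);
translate([749, 156, 182]) cube([38, 248, 19]);


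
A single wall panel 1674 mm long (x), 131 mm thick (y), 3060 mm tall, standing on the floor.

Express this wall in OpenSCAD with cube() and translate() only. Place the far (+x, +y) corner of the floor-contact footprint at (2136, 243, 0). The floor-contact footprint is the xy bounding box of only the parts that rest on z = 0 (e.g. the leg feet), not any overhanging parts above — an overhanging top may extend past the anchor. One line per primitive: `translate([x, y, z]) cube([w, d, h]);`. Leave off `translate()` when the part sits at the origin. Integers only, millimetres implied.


translate([462, 112, 0]) cube([1674, 131, 3060]);


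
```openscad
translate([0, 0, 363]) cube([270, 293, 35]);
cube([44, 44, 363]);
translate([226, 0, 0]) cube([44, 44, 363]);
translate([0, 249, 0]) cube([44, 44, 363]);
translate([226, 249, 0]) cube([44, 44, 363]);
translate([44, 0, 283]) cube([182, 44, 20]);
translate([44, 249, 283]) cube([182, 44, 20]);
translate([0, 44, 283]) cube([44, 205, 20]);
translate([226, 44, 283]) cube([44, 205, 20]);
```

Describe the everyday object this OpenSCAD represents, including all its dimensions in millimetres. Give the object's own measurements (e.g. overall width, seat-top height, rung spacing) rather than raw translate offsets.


A simple wooden stool: a rectangular seat 270 mm (x) by 293 mm (y), 35 mm thick, top face at z = 398 mm, on four square legs, each 44×44 mm in cross-section. The legs rest on z = 0, each flush with a corner of the seat. Four stretchers, 44 mm wide and 20 mm tall, connect adjacent legs with their undersides at z = 283 mm, each running between the inner faces of the legs it joins and aligned with the legs' outer faces on the other axis.


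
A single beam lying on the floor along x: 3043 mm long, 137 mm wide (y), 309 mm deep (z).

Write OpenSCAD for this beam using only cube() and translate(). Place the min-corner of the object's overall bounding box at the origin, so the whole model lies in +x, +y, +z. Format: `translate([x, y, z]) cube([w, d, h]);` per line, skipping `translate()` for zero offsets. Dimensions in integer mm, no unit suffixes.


cube([3043, 137, 309]);


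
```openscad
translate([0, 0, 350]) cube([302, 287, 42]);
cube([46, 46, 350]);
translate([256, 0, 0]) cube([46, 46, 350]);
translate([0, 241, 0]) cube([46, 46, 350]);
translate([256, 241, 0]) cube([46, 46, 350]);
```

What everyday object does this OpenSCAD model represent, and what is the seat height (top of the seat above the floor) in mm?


A stool. The seat height is 392 mm.

A 302×287×42 slab at z = 350 on four corner posts — a stool. The seat top is 350 + 42 = 392 mm.


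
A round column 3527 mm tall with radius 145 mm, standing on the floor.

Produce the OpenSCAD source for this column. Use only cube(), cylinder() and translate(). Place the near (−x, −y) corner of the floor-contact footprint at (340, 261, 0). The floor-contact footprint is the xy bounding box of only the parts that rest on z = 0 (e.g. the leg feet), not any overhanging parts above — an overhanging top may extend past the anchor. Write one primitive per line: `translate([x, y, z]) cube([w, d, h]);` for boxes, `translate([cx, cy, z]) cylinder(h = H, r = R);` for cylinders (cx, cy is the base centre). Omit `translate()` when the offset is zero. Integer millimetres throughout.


translate([485, 406, 0]) cylinder(h = 3527, r = 145);


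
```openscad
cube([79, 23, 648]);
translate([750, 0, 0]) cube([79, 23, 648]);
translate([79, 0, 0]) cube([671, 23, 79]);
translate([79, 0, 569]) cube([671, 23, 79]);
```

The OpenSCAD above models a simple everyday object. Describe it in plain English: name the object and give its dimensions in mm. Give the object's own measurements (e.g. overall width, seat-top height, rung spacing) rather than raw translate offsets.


A rectangular picture frame lying in the x–z plane (depth along y). The opening is 671 mm wide (x) by 490 mm tall (z), surrounded by a border 79 mm wide on all four sides. The frame is 23 mm deep and is made of two full-height vertical stiles with two horizontal rails fitted between them.


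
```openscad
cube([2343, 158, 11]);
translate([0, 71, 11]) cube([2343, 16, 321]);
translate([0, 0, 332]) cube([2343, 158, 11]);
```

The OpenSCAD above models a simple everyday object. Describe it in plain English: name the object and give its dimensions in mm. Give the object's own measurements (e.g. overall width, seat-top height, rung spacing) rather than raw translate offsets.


An I-beam lying along x, 2343 mm long. Overall section height 343 mm. Two flanges 158 mm wide (y) and 11 mm thick, one on the floor and one at the top; a web 16 mm thick runs between them, centred on the flange width.


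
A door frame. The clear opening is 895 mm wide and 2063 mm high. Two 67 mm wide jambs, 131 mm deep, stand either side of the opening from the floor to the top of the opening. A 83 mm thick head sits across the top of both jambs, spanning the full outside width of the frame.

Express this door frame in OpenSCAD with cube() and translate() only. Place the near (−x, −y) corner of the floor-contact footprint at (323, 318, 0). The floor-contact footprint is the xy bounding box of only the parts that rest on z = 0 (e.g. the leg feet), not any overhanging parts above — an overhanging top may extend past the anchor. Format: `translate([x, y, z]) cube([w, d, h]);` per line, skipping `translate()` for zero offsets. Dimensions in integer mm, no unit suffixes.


translate([323, 318, 0]) cube([67, 131, 2063]);
translate([1285, 318, 0]) cube([67, 131, 2063]);
translate([323, 318, 2063]) cube([1029, 131, 83]);


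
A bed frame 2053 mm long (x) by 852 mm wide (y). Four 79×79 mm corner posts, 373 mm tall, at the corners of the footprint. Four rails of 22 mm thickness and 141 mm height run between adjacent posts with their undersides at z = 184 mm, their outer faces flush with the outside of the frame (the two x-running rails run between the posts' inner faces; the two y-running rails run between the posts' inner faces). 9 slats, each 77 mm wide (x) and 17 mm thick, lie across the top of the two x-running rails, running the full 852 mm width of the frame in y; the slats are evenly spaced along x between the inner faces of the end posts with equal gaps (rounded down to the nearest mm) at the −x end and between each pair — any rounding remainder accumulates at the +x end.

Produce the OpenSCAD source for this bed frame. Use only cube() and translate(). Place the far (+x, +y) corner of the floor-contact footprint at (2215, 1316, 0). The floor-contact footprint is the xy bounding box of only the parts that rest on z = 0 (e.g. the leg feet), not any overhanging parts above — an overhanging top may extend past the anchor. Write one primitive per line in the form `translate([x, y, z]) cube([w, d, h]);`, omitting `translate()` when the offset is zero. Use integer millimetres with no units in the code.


translate([162, 464, 0]) cube([79, 79, 373]);
translate([162, 1237, 0]) cube([79, 79, 373]);
translate([2136, 464, 0]) cube([79, 79, 373]);
translate([2136, 1237, 0]) cube([79, 79, 373]);
translate([241, 464, 184]) cube([1895, 22, 141]);
translate([241, 1294, 184]) cube([1895, 22, 141]);
translate([162, 543, 184]) cube([22, 694, 141]);
translate([2193, 543, 184]) cube([22, 694, 141]);
translate([361, 464, 325]) cube([77, 852, 17]);
translate([558, 464, 325]) cube([77, 852, 17]);
translate([755, 464, 325]) cube([77, 852, 17]);
translate([952, 464, 325]) cube([77, 852, 17]);
translate([1149, 464, 325]) cube([77, 852, 17]);
translate([1346, 464, 325]) cube([77, 852, 17]);
translate([1543, 464, 325]) cube([77, 852, 17]);
translate([1740, 464, 325]) cube([77, 852, 17]);
translate([1937, 464, 325]) cube([77, 852, 17]);


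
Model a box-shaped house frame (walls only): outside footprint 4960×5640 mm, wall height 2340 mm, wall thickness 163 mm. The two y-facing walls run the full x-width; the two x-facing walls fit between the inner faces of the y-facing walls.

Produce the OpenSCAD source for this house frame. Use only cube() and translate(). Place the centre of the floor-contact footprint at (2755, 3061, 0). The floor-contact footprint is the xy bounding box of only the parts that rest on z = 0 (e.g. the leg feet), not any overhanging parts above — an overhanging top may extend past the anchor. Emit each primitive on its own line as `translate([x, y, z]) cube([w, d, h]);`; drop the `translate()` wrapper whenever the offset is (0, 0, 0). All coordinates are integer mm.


translate([275, 241, 0]) cube([4960, 163, 2340]);
translate([275, 5718, 0]) cube([4960, 163, 2340]);
translate([275, 404, 0]) cube([163, 5314, 2340]);
translate([5072, 404, 0]) cube([163, 5314, 2340]);


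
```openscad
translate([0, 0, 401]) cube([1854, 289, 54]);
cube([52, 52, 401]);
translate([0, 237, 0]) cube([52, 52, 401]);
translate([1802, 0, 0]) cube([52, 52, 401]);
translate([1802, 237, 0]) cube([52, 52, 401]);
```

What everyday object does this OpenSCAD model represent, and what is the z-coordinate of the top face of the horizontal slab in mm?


A bench. The seat-top height is 455 mm.

A long slab on four corner posts — a bench. The slab sits at z = 401 with thickness 54, so the top is 401 + 54 = 455 mm.


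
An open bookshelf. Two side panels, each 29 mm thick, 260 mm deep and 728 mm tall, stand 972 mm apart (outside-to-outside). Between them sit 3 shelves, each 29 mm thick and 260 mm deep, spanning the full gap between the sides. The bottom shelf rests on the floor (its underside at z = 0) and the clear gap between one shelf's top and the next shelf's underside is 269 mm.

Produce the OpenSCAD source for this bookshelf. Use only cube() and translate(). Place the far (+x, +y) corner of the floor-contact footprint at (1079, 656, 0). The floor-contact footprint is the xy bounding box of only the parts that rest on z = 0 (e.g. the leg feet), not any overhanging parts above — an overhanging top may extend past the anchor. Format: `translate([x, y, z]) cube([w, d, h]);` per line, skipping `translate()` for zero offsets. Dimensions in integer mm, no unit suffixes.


translate([107, 396, 0]) cube([29, 260, 728]);
translate([1050, 396, 0]) cube([29, 260, 728]);
translate([136, 396, 0]) cube([914, 260, 29]);
translate([136, 396, 298]) cube([914, 260, 29]);
translate([136, 396, 596]) cube([914, 260, 29]);


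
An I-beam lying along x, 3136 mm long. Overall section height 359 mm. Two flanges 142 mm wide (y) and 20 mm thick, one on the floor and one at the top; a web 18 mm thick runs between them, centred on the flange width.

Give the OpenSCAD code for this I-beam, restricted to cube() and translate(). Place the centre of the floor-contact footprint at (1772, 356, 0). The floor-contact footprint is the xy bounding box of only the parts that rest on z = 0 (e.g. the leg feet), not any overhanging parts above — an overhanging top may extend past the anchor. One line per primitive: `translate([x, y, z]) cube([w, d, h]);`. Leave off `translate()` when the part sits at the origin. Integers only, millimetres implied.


translate([204, 285, 0]) cube([3136, 142, 20]);
translate([204, 347, 20]) cube([3136, 18, 319]);
translate([204, 285, 339]) cube([3136, 142, 20]);


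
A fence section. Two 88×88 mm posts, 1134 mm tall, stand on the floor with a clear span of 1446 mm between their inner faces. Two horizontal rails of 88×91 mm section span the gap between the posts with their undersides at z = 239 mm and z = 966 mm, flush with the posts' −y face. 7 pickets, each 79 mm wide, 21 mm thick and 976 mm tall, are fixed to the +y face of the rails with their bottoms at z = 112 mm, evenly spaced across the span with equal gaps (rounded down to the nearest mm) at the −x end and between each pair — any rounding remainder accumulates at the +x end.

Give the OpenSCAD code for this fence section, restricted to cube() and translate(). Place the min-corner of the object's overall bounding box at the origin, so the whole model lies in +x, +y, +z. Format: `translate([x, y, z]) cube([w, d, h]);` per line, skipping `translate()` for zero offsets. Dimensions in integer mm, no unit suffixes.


cube([88, 88, 1134]);
translate([1534, 0, 0]) cube([88, 88, 1134]);
translate([88, 0, 239]) cube([1446, 88, 91]);
translate([88, 0, 966]) cube([1446, 88, 91]);
translate([199, 88, 112]) cube([79, 21, 976]);
translate([389, 88, 112]) cube([79, 21, 976]);
translate([579, 88, 112]) cube([79, 21, 976]);
translate([769, 88, 112]) cube([79, 21, 976]);
translate([959, 88, 112]) cube([79, 21, 976]);
translate([1149, 88, 112]) cube([79, 21, 976]);
translate([1339, 88, 112]) cube([79, 21, 976]);


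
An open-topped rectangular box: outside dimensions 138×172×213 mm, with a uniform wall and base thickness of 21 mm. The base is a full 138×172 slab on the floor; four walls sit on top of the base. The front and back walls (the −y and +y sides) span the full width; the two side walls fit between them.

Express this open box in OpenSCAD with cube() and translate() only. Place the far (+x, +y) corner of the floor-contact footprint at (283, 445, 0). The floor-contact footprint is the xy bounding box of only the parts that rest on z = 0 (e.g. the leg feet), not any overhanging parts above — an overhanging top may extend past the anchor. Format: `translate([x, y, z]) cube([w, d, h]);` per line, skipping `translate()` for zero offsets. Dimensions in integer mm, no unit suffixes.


translate([145, 273, 0]) cube([138, 172, 21]);
translate([145, 273, 21]) cube([138, 21, 192]);
translate([145, 424, 21]) cube([138, 21, 192]);
translate([145, 294, 21]) cube([21, 130, 192]);
translate([262, 294, 21]) cube([21, 130, 192]);


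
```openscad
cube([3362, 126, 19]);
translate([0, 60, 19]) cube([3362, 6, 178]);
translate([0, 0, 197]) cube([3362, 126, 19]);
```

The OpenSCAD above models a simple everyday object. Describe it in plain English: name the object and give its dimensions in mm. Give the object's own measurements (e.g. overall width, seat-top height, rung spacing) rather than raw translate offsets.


An I-beam lying along x, 3362 mm long. Overall section height 216 mm. Two flanges 126 mm wide (y) and 19 mm thick, one on the floor and one at the top; a web 6 mm thick runs between them, centred on the flange width.


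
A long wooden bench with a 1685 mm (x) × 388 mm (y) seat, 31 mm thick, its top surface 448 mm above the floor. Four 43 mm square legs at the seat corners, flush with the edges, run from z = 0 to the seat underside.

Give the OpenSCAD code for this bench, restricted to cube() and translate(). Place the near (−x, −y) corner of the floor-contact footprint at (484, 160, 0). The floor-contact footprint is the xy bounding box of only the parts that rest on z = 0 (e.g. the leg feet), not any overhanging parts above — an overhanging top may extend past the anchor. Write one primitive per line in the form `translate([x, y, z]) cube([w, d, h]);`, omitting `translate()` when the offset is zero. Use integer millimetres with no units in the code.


translate([484, 160, 417]) cube([1685, 388, 31]);
translate([484, 160, 0]) cube([43, 43, 417]);
translate([484, 505, 0]) cube([43, 43, 417]);
translate([2126, 160, 0]) cube([43, 43, 417]);
translate([2126, 505, 0]) cube([43, 43, 417]);


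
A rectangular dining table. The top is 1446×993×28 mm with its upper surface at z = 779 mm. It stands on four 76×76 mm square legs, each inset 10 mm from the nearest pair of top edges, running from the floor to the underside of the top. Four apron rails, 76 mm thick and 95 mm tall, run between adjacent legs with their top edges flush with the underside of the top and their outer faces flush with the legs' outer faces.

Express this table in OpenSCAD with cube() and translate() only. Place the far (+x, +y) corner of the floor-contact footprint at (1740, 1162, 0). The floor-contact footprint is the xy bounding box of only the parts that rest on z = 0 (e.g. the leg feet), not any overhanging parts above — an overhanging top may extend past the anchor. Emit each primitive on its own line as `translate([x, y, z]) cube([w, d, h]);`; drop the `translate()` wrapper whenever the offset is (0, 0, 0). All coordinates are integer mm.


translate([304, 179, 751]) cube([1446, 993, 28]);
translate([314, 189, 0]) cube([76, 76, 751]);
translate([1664, 189, 0]) cube([76, 76, 751]);
translate([314, 1086, 0]) cube([76, 76, 751]);
translate([1664, 1086, 0]) cube([76, 76, 751]);
translate([390, 189, 656]) cube([1274, 76, 95]);
translate([390, 1086, 656]) cube([1274, 76, 95]);
translate([314, 265, 656]) cube([76, 821, 95]);
translate([1664, 265, 656]) cube([76, 821, 95]);


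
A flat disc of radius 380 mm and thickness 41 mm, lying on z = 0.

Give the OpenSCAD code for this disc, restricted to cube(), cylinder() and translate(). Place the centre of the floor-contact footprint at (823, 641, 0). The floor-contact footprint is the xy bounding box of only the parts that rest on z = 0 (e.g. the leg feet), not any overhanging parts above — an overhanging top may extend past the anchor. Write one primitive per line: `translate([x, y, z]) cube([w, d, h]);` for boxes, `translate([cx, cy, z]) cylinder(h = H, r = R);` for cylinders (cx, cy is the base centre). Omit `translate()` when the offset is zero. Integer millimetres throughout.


translate([823, 641, 0]) cylinder(h = 41, r = 380);


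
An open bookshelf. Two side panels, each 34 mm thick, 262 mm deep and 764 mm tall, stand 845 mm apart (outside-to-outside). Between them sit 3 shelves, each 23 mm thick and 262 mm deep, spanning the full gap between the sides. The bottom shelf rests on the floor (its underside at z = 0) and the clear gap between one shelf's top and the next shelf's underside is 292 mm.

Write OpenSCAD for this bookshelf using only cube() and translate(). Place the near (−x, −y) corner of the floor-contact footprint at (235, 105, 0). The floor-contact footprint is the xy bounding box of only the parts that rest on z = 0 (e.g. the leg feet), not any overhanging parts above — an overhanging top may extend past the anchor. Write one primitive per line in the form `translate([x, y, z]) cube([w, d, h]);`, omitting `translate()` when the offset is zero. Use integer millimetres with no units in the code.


translate([235, 105, 0]) cube([34, 262, 764]);
translate([1046, 105, 0]) cube([34, 262, 764]);
translate([269, 105, 0]) cube([777, 262, 23]);
translate([269, 105, 315]) cube([777, 262, 23]);
translate([269, 105, 630]) cube([777, 262, 23]);


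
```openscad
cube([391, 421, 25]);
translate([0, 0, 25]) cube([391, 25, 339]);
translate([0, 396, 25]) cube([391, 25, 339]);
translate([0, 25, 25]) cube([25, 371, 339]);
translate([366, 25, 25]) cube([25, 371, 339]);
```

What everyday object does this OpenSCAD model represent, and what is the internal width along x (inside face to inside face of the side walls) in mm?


An open box. The internal width is 341 mm.

A 391×421 base slab with four walls standing on it — an open box. The base is 391 mm wide and the walls are 25 mm thick, so the internal width is 391 − 2 × 25 = 341 mm.


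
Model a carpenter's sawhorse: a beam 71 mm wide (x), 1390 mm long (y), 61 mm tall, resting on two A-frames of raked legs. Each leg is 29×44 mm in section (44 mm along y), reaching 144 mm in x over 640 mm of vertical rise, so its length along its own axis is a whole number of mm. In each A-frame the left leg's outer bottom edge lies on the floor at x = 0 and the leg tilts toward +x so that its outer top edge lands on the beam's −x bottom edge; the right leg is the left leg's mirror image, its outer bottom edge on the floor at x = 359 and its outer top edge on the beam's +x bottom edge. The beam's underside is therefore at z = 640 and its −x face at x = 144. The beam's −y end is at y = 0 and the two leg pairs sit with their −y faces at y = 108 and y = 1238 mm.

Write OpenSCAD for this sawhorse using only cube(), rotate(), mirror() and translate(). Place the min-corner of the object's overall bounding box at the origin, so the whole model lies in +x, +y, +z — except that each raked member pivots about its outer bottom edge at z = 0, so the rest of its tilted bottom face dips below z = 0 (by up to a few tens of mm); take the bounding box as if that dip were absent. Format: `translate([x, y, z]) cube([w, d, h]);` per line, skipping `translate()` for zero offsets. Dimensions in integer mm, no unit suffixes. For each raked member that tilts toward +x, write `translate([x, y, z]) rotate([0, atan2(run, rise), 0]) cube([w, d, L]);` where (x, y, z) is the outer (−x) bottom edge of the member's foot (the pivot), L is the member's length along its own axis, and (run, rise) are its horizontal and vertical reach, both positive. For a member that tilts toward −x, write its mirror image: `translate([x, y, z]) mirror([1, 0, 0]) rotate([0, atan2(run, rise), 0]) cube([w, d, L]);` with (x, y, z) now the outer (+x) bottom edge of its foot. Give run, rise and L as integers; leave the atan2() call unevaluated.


// leg length = √(144² + 640²) = 656
// right-leg outer foot x = 2·144 + 71 = 359
// beam min-corner = (144, 0, 640)
translate([144, 0, 640]) cube([71, 1390, 61]);
translate([0, 108, 0]) rotate([0, atan2(144, 640), 0]) cube([29, 44, 656]);
translate([359, 108, 0]) mirror([1, 0, 0]) rotate([0, atan2(144, 640), 0]) cube([29, 44, 656]);
translate([0, 1238, 0]) rotate([0, atan2(144, 640), 0]) cube([29, 44, 656]);
translate([359, 1238, 0]) mirror([1, 0, 0]) rotate([0, atan2(144, 640), 0]) cube([29, 44, 656]);


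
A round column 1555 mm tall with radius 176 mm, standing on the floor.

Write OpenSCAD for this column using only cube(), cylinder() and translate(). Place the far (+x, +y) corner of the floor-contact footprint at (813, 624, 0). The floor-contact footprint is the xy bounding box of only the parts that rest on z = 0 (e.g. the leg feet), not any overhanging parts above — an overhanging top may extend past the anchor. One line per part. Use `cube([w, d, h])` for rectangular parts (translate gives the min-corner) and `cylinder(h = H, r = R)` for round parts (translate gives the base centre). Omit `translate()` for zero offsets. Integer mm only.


translate([637, 448, 0]) cylinder(h = 1555, r = 176);


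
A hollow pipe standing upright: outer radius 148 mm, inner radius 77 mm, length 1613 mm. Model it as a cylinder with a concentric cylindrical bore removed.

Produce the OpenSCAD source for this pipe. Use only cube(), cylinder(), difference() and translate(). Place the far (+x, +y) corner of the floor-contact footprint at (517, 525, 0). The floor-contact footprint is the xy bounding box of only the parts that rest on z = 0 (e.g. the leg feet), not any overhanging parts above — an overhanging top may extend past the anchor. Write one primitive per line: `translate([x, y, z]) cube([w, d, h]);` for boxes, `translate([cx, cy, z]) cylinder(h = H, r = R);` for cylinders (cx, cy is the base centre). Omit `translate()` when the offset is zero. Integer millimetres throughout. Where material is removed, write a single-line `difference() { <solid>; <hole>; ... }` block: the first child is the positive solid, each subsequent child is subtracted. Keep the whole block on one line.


difference() { translate([369, 377, 0]) cylinder(h = 1613, r = 148); translate([369, 377, 0]) cylinder(h = 1613, r = 77); }


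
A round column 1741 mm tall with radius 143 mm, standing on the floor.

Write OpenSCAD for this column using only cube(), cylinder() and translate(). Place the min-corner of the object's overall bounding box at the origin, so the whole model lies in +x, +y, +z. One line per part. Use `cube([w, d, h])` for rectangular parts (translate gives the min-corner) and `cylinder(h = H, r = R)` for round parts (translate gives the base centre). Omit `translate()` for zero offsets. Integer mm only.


translate([143, 143, 0]) cylinder(h = 1741, r = 143);


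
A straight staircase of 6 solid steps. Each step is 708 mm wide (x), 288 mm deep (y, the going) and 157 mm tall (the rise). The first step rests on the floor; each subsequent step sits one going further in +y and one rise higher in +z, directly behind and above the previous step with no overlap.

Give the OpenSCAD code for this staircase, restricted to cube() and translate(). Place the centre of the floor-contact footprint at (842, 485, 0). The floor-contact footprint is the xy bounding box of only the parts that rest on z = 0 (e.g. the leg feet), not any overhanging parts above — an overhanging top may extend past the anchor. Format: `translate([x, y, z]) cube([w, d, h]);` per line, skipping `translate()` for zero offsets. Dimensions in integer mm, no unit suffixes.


translate([488, 341, 0]) cube([708, 288, 157]);
translate([488, 629, 157]) cube([708, 288, 157]);
translate([488, 917, 314]) cube([708, 288, 157]);
translate([488, 1205, 471]) cube([708, 288, 157]);
translate([488, 1493, 628]) cube([708, 288, 157]);
translate([488, 1781, 785]) cube([708, 288, 157]);


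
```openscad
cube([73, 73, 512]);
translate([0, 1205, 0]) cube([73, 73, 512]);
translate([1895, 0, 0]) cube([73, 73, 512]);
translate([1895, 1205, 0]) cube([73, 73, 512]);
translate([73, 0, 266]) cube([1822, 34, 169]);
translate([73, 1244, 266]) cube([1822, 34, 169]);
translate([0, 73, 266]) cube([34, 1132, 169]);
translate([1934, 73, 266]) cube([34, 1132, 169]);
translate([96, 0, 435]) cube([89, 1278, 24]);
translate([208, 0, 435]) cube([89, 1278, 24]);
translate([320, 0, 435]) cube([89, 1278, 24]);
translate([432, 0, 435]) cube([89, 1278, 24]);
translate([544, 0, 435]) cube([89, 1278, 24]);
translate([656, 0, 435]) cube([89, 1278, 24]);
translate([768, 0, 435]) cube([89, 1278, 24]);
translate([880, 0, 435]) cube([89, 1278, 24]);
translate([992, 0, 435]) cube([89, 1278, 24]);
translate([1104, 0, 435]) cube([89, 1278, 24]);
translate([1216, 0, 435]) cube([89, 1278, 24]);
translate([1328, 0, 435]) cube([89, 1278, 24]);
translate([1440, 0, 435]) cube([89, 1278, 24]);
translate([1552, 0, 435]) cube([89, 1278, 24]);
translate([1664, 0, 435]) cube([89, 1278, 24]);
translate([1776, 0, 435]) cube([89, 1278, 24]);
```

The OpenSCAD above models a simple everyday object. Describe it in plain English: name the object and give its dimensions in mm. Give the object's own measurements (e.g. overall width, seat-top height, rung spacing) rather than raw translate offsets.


A bed frame 1968 mm long (x) by 1278 mm wide (y). Four 73×73 mm corner posts, 512 mm tall, at the corners of the footprint. Four rails of 34 mm thickness and 169 mm height run between adjacent posts with their undersides at z = 266 mm, their outer faces flush with the outside of the frame (the two x-running rails run between the posts' inner faces; the two y-running rails run between the posts' inner faces). 16 slats, each 89 mm wide (x) and 24 mm thick, lie across the top of the two x-running rails, running the full 1278 mm width of the frame in y; along x they sit between the end posts with a 23 mm gap after the −x posts and between neighbouring slats, leaving 30 mm before the +x posts.


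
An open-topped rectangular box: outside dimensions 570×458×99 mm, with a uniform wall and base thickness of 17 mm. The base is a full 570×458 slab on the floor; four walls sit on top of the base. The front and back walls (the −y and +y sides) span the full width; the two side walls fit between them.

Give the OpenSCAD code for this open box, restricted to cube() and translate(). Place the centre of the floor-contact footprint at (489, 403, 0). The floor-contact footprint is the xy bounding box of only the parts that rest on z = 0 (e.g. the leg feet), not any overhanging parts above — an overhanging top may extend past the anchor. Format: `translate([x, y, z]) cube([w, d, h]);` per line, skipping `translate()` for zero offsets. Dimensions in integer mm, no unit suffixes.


translate([204, 174, 0]) cube([570, 458, 17]);
translate([204, 174, 17]) cube([570, 17, 82]);
translate([204, 615, 17]) cube([570, 17, 82]);
translate([204, 191, 17]) cube([17, 424, 82]);
translate([757, 191, 17]) cube([17, 424, 82]);


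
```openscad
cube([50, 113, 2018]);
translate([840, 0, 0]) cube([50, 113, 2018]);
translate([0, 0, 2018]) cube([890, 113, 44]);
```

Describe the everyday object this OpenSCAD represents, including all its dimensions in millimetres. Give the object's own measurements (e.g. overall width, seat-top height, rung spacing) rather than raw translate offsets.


A door frame. The clear opening is 790 mm wide and 2018 mm high. Two 50 mm wide jambs, 113 mm deep, stand either side of the opening from the floor to the top of the opening. A 44 mm thick head sits across the top of both jambs, spanning the full outside width of the frame.


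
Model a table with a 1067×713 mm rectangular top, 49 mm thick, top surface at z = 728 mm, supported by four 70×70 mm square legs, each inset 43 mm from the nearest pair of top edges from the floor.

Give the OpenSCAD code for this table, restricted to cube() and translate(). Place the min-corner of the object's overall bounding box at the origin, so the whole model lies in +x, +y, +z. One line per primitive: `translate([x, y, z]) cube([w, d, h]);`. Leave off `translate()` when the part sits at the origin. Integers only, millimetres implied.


translate([0, 0, 679]) cube([1067, 713, 49]);
translate([43, 43, 0]) cube([70, 70, 679]);
translate([954, 43, 0]) cube([70, 70, 679]);
translate([43, 600, 0]) cube([70, 70, 679]);
translate([954, 600, 0]) cube([70, 70, 679]);


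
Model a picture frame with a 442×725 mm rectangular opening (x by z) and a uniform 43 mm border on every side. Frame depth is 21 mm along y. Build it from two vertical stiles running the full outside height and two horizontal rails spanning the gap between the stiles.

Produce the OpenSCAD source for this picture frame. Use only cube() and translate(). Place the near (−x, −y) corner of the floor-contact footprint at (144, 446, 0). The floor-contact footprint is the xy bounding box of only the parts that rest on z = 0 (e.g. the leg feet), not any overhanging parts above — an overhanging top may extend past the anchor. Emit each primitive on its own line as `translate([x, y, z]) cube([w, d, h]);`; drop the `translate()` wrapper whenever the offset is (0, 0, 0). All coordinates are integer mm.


translate([144, 446, 0]) cube([43, 21, 811]);
translate([629, 446, 0]) cube([43, 21, 811]);
translate([187, 446, 0]) cube([442, 21, 43]);
translate([187, 446, 768]) cube([442, 21, 43]);


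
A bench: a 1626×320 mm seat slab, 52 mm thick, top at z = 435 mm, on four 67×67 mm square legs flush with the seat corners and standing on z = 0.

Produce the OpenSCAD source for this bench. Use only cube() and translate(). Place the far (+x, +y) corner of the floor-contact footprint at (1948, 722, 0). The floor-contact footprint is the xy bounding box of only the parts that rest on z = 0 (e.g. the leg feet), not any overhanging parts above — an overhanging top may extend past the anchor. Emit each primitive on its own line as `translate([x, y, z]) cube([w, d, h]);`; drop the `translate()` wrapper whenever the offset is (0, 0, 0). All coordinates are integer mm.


translate([322, 402, 383]) cube([1626, 320, 52]);
translate([322, 402, 0]) cube([67, 67, 383]);
translate([322, 655, 0]) cube([67, 67, 383]);
translate([1881, 402, 0]) cube([67, 67, 383]);
translate([1881, 655, 0]) cube([67, 67, 383]);


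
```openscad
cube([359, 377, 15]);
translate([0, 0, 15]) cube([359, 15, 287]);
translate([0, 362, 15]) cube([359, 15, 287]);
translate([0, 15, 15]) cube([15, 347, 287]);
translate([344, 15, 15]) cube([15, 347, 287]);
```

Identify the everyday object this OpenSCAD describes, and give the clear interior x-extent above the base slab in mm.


An open box. The internal width is 329 mm.

A 359×377 base slab with four walls standing on it — an open box. The base is 359 mm wide and the walls are 15 mm thick, so the internal width is 359 − 2 × 15 = 329 mm.


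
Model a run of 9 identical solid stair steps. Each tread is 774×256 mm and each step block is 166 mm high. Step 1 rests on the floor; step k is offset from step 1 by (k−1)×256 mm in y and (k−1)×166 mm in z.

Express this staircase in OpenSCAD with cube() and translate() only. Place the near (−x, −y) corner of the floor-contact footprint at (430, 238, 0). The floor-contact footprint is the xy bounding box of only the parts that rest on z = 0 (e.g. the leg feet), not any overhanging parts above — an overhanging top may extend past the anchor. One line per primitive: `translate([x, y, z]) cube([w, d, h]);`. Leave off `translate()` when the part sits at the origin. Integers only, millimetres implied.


translate([430, 238, 0]) cube([774, 256, 166]);
translate([430, 494, 166]) cube([774, 256, 166]);
translate([430, 750, 332]) cube([774, 256, 166]);
translate([430, 1006, 498]) cube([774, 256, 166]);
translate([430, 1262, 664]) cube([774, 256, 166]);
translate([430, 1518, 830]) cube([774, 256, 166]);
translate([430, 1774, 996]) cube([774, 256, 166]);
translate([430, 2030, 1162]) cube([774, 256, 166]);
translate([430, 2286, 1328]) cube([774, 256, 166]);
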